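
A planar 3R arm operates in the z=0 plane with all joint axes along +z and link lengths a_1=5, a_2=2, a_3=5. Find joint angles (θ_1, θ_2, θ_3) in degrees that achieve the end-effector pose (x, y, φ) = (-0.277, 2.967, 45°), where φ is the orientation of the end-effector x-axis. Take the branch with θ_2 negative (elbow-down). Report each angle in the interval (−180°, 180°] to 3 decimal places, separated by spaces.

wrist centre = target − a_3·(cos φ, sin φ) = (-3.8125, -0.5685)
cos θ_2 = (14.8586−5²−2²)/(2·5·2) = -0.7071; θ_2 = -134.9968° (elbow-down)
β = atan2(-0.5685,-3.8125) = -171.5184°; ψ = atan2(-1.4143,3.5859) = -21.5246°
θ_1 = β − ψ = -149.9938°
θ_3 = φ − θ_1 − θ_2 = -30.0094° (wrapped to (-180°,180°])

-149.994 -134.997 -30.009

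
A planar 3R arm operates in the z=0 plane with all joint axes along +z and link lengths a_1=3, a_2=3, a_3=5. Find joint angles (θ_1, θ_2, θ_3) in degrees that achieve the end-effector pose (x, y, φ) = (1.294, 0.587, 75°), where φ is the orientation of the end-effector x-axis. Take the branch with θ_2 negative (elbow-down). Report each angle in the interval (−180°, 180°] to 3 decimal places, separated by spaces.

-45.001 -90.000 -149.999

wrist centre = target − a_3·(cos φ, sin φ) = (-0.0001, -4.2426)
cos θ_2 = (17.9999−3²−3²)/(2·3·3) = -0.0000; θ_2 = -90.0003° (elbow-down)
β = atan2(-4.2426,-0.0001) = -90.0013°; ψ = atan2(-3.0000,3.0000) = -45.0002°
θ_1 = β − ψ = -45.0011°
θ_3 = φ − θ_1 − θ_2 = -149.9986° (wrapped to (-180°,180°])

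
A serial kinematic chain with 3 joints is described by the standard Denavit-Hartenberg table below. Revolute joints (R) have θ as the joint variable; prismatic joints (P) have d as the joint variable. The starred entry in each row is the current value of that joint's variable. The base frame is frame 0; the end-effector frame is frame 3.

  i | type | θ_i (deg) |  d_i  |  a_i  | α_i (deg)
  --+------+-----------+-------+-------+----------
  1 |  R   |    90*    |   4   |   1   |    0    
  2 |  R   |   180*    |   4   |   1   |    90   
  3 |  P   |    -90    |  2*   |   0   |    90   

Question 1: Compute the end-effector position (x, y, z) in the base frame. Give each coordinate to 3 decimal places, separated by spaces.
-2.000 0.000 8.000

after link 1: o_1 = (0.0000, 1.0000, 4.0000)
after link 2: o_2 = (-0.0000, 0.0000, 8.0000)
after link 3: o_3 = (-2.0000, 0.0000, 8.0000)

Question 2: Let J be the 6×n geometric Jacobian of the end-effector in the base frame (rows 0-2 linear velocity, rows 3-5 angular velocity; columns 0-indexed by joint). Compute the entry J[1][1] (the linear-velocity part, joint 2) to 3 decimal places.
-2.000

axis z_1 = (0.0000,0.0000,1.0000); lever o_n−o_1 = (-2.0000,-1.0000,4.0000)
cross product → J_v[:, 1] = (1.0000,-2.0000,0.0000)
J_ω[:, 1] = z_1
entry J[1][1] = -2.0000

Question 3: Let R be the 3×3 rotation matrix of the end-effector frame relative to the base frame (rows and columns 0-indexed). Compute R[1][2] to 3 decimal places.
1.000

End-effector z-axis (col 2 of R) = (0.0000,1.0000,-0.0000)
R[1][2] = 1.0000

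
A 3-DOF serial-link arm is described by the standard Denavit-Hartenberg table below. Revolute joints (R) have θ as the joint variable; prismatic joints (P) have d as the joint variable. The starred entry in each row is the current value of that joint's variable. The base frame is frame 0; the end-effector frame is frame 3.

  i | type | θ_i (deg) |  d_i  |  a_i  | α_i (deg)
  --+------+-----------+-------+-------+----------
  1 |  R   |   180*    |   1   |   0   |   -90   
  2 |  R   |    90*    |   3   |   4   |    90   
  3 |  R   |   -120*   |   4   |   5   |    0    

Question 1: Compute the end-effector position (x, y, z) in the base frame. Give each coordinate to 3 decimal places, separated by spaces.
after link 1: o_1 = (0.0000, 0.0000, 1.0000)
after link 2: o_2 = (-0.0000, -3.0000, -3.0000)
after link 3: o_3 = (-4.0000, 1.3301, -0.5000)

-4.000 1.330 -0.500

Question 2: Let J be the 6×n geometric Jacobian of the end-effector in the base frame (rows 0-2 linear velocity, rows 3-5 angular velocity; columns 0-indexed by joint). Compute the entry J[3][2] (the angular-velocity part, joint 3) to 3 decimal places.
-1.000

axis z_2 = (-1.0000,0.0000,0.0000); lever o_n−o_2 = (-4.0000,4.3301,2.5000)
cross product → J_v[:, 2] = (-0.0000,2.5000,-4.3301)
J_ω[:, 2] = z_2
entry J[3][2] = -1.0000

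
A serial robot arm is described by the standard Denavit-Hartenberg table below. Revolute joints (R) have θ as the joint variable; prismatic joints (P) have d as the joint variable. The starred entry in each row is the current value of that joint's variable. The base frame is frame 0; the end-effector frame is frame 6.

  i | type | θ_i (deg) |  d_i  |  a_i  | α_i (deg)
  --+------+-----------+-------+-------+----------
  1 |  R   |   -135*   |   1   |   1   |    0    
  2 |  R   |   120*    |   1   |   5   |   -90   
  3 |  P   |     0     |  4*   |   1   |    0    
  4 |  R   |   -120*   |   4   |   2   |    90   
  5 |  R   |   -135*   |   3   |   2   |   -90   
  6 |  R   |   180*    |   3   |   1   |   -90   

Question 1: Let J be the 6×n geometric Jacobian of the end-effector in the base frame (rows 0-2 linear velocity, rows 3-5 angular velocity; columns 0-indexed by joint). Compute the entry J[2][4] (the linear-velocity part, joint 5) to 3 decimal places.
axis z_4 = (-0.8365,0.2241,-0.5000); lever o_n−o_4 = (-3.9246,-1.8766,-0.2753)
cross product → J_v[:, 4] = (-1.0000,1.7321,2.4495)
J_ω[:, 4] = z_4
entry J[2][4] = 2.4495

2.449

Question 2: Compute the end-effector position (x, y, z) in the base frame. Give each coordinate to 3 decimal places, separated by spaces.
after link 1: o_1 = (-0.7071, -0.7071, 1.0000)
after link 2: o_2 = (4.1225, -2.0012, 2.0000)
after link 3: o_3 = (6.1237, 1.6037, 2.0000)
after link 4: o_4 = (6.1931, 5.7262, 3.7321)
after link 5: o_5 = (4.0005, 4.8496, 1.0073)
after link 6: o_6 = (2.2685, 3.8496, 3.4568)

2.268 3.850 3.457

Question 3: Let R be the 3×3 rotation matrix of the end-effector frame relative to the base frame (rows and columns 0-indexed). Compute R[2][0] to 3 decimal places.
0.612

End-effector x-axis (col 0 of R) = (-0.1585,0.7745,0.6124)
R[2][0] = 0.6124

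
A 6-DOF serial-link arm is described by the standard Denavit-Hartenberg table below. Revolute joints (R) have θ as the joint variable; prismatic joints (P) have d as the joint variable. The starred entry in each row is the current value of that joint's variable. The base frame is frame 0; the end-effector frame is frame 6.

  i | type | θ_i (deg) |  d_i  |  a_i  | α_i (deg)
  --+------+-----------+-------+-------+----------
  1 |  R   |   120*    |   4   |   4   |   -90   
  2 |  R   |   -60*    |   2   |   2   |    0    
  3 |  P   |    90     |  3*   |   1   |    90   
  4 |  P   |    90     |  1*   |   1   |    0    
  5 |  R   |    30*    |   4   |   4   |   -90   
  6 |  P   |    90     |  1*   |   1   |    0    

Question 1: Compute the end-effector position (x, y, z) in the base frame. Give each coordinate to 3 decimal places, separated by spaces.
after link 1: o_1 = (-2.0000, 3.4641, 4.0000)
after link 2: o_2 = (-4.2321, 3.3301, 5.7321)
after link 3: o_3 = (-7.2631, 2.5801, 5.2321)
after link 4: o_4 = (-8.3792, 2.5131, 6.0981)
after link 5: o_5 = (-11.5131, 1.0131, 10.5622)
after link 6: o_6 = (-10.4551, 0.1806, 10.1292)

-10.455 0.181 10.129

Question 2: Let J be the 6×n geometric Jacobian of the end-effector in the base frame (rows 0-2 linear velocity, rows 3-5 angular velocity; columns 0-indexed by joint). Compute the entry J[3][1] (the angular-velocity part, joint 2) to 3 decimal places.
-0.866

axis z_1 = (-0.8660,-0.5000,0.0000); lever o_n−o_1 = (-8.4551,-3.2835,6.1292)
cross product → J_v[:, 1] = (-3.0646,5.3080,-1.3840)
J_ω[:, 1] = z_1
entry J[3][1] = -0.8660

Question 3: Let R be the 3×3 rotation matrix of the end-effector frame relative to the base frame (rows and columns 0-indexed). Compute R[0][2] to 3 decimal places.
End-effector z-axis (col 2 of R) = (0.8080,-0.3995,0.4330)
R[0][2] = 0.8080

0.808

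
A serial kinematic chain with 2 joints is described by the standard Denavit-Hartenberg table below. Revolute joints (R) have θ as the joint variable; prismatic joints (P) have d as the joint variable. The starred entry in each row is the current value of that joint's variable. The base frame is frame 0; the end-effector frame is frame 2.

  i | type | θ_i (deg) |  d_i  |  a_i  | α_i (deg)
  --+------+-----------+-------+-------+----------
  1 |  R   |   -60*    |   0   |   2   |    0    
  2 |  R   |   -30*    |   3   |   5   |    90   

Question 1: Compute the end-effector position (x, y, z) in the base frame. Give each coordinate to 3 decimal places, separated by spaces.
after link 1: o_1 = (1.0000, -1.7321, 0.0000)
after link 2: o_2 = (1.0000, -6.7321, 3.0000)

1.000 -6.732 3.000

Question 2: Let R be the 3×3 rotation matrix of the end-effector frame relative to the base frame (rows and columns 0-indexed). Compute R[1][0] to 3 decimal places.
End-effector x-axis (col 0 of R) = (0.0000,-1.0000,0.0000)
R[1][0] = -1.0000

-1.000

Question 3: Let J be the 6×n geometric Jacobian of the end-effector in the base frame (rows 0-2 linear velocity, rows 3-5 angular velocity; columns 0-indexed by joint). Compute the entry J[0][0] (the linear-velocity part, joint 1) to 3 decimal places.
axis z_0 = ẑ; lever o_n−o_0 = (1.0000,-6.7321,3.0000)
cross product → J_v[:, 0] = (6.7321,1.0000,-0.0000)
J_ω[:, 0] = z_0
entry J[0][0] = 6.7321

6.732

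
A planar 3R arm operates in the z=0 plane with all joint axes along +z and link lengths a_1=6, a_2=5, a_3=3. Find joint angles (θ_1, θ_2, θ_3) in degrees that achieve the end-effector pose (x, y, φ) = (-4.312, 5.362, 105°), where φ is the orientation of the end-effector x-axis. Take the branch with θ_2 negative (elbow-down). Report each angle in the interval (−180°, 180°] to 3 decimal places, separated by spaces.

wrist centre = target − a_3·(cos φ, sin φ) = (-3.5355, 2.4642)
cos θ_2 = (18.5725−6²−5²)/(2·6·5) = -0.7071; θ_2 = -135.0015° (elbow-down)
β = atan2(2.4642,-3.5355) = 145.1241°; ψ = atan2(-3.5354,2.4644) = -55.1216°
θ_1 = β − ψ = 200.2457°
θ_3 = φ − θ_1 − θ_2 = 39.7558° (wrapped to (-180°,180°])

-159.754 -135.002 39.756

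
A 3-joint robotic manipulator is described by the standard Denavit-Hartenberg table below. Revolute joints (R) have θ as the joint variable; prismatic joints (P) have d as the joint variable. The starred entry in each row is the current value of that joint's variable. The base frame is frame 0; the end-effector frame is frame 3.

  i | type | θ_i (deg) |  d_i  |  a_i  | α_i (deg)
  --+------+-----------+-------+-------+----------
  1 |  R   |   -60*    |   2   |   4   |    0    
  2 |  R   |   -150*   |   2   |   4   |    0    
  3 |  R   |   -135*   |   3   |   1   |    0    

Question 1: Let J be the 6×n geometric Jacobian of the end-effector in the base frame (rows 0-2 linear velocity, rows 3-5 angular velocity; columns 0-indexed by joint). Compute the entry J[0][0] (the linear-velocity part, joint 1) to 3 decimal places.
axis z_0 = ẑ; lever o_n−o_0 = (-0.4982,-1.2053,7.0000)
cross product → J_v[:, 0] = (1.2053,-0.4982,0.0000)
J_ω[:, 0] = z_0
entry J[0][0] = 1.2053

1.205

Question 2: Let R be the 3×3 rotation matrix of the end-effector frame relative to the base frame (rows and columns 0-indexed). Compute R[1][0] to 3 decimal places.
0.259

End-effector x-axis (col 0 of R) = (0.9659,0.2588,0.0000)
R[1][0] = 0.2588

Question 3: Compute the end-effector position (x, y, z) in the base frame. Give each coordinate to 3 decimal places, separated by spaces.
-0.498 -1.205 7.000

after link 1: o_1 = (2.0000, -3.4641, 2.0000)
after link 2: o_2 = (-1.4641, -1.4641, 4.0000)
after link 3: o_3 = (-0.4982, -1.2053, 7.0000)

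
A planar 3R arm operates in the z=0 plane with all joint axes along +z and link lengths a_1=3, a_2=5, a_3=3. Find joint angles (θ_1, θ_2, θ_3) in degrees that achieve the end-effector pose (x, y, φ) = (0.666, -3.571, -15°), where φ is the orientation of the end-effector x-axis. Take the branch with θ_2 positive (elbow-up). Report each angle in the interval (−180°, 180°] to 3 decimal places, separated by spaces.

wrist centre = target − a_3·(cos φ, sin φ) = (-2.2318, -2.7945)
cos θ_2 = (12.7903−3²−5²)/(2·3·5) = -0.7070; θ_2 = 134.9905° (elbow-up)
β = atan2(-2.7945,-2.2318) = -128.6116°; ψ = atan2(3.5361,-0.5349) = 98.6026°
θ_1 = β − ψ = -227.2141°
θ_3 = φ − θ_1 − θ_2 = 77.2236° (wrapped to (-180°,180°])

132.786 134.991 77.224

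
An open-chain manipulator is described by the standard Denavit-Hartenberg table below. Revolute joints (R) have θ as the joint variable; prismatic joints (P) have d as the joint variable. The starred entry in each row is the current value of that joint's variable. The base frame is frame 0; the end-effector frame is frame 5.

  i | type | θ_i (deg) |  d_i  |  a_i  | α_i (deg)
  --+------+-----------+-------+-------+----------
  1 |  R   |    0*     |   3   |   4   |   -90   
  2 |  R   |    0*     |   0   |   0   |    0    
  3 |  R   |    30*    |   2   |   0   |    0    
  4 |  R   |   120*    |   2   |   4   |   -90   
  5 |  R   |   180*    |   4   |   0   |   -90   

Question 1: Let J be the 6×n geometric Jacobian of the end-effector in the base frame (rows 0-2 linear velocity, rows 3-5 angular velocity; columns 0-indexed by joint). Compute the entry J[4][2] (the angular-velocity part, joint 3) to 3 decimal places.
axis z_2 = (0.0000,1.0000,0.0000); lever o_n−o_2 = (-5.4641,4.0000,1.4641)
cross product → J_v[:, 2] = (1.4641,-0.0000,5.4641)
J_ω[:, 2] = z_2
entry J[4][2] = 1.0000

1.000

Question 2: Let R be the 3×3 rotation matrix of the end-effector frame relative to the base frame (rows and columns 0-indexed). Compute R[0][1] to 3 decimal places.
End-effector y-axis (col 1 of R) = (0.5000,0.0000,-0.8660)
R[0][1] = 0.5000

0.500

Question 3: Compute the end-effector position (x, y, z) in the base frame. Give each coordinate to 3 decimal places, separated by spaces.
after link 1: o_1 = (4.0000, 0.0000, 3.0000)
after link 2: o_2 = (4.0000, 0.0000, 3.0000)
after link 3: o_3 = (4.0000, 2.0000, 3.0000)
after link 4: o_4 = (0.5359, 4.0000, 1.0000)
after link 5: o_5 = (-1.4641, 4.0000, 4.4641)

-1.464 4.000 4.464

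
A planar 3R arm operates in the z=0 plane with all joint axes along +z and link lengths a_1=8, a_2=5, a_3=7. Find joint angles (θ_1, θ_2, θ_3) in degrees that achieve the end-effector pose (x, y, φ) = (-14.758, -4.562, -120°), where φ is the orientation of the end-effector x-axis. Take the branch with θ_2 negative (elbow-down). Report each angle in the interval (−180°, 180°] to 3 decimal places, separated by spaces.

-165.177 -60.006 105.183

wrist centre = target − a_3·(cos φ, sin φ) = (-11.2580, 1.5002)
cos θ_2 = (128.9931−8²−5²)/(2·8·5) = 0.4999; θ_2 = -60.0057° (elbow-down)
β = atan2(1.5002,-11.2580) = 172.4098°; ψ = atan2(-4.3304,10.4996) = -22.4129°
θ_1 = β − ψ = 194.8227°
θ_3 = φ − θ_1 − θ_2 = 105.1830° (wrapped to (-180°,180°])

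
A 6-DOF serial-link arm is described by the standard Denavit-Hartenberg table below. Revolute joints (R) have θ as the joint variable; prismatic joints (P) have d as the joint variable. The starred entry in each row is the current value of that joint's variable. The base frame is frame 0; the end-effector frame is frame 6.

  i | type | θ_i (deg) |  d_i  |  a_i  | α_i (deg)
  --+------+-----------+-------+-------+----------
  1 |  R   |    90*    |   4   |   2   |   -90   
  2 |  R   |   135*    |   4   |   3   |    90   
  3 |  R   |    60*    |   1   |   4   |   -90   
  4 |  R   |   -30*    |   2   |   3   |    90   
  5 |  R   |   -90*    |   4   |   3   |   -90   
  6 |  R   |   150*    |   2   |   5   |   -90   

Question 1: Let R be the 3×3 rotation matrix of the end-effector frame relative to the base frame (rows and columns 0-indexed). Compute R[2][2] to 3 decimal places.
-0.071

End-effector z-axis (col 2 of R) = (0.1250,0.9896,-0.0711)
R[2][2] = -0.0711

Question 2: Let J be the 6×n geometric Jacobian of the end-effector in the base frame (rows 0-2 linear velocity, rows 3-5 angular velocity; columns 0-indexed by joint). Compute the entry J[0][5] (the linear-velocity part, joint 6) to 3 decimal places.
0.625

axis z_5 = (-0.7500,0.0474,-0.6597); lever o_n−o_5 = (-4.7476,0.7735,2.4212)
cross product → J_v[:, 5] = (0.6250,4.9480,-0.3553)
J_ω[:, 5] = z_5
entry J[0][5] = 0.6250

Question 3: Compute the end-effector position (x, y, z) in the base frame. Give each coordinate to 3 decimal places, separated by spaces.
after link 1: o_1 = (0.0000, 2.0000, 4.0000)
after link 2: o_2 = (-4.0000, -0.1213, 1.8787)
after link 3: o_3 = (-7.4641, -0.8284, -0.2426)
after link 4: o_4 = (-10.7141, 0.5384, -0.9971)
after link 5: o_5 = (-7.4821, 1.8579, -4.5766)
after link 6: o_6 = (-12.2296, 2.6314, -2.1555)

-12.230 2.631 -2.155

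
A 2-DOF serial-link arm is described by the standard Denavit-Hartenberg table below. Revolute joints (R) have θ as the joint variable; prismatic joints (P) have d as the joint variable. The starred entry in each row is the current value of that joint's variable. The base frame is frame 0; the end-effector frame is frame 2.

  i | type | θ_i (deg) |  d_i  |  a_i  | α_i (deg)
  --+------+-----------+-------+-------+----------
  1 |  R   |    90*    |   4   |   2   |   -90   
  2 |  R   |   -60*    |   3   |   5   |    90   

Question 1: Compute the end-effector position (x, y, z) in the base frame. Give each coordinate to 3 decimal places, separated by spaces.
after link 1: o_1 = (0.0000, 2.0000, 4.0000)
after link 2: o_2 = (-3.0000, 4.5000, 8.3301)

-3.000 4.500 8.330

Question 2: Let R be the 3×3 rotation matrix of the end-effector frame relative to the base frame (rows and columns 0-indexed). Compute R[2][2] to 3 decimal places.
0.500

End-effector z-axis (col 2 of R) = (-0.0000,-0.8660,0.5000)
R[2][2] = 0.5000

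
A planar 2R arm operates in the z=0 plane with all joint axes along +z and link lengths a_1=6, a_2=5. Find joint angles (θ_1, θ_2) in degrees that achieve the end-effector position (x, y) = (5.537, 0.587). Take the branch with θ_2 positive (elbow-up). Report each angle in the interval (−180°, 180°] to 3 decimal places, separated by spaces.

cos θ_2 = (31.0029−6²−5²)/(2·6·5) = -0.5000; θ_2 = 119.9968° (elbow-up)
β = atan2(0.5870,5.5370) = 6.0516°; ψ = atan2(4.3303,3.5002) = 51.0507°
θ_1 = β − ψ = -44.9991°

-44.999 119.997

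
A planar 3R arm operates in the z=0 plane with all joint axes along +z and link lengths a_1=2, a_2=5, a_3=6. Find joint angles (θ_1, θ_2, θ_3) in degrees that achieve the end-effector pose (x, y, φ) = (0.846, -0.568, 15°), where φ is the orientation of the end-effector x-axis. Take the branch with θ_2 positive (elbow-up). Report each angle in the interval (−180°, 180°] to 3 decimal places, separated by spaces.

wrist centre = target − a_3·(cos φ, sin φ) = (-4.9496, -2.1209)
cos θ_2 = (28.9964−2²−5²)/(2·2·5) = -0.0002; θ_2 = 90.0104° (elbow-up)
β = atan2(-2.1209,-4.9496) = -156.8046°; ψ = atan2(5.0000,1.9991) = 68.2076°
θ_1 = β − ψ = -225.0121°
θ_3 = φ − θ_1 − θ_2 = 150.0017° (wrapped to (-180°,180°])

134.988 90.010 150.002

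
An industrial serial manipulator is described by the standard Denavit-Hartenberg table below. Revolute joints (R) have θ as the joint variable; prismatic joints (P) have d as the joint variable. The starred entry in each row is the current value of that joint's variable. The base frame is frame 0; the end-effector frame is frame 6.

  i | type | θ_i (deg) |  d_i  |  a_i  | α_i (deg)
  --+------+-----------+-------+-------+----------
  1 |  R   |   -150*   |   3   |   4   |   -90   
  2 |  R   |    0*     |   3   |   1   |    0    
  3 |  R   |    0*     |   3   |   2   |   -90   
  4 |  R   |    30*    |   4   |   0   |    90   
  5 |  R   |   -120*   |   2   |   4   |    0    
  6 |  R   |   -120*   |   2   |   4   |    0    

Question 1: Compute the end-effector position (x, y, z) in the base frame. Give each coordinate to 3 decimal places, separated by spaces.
after link 1: o_1 = (-3.4641, -2.0000, 3.0000)
after link 2: o_2 = (-2.8301, -5.0981, 3.0000)
after link 3: o_3 = (-3.0622, -8.6962, 3.0000)
after link 4: o_4 = (-3.0622, -8.6962, -1.0000)
after link 5: o_5 = (-1.0622, -10.6962, 2.4641)
after link 6: o_6 = (0.9378, -12.6962, -1.0000)

0.938 -12.696 -1.000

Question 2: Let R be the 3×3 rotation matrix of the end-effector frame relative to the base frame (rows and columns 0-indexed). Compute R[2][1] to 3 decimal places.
End-effector y-axis (col 1 of R) = (0.8660,0.0000,0.5000)
R[2][1] = 0.5000

0.500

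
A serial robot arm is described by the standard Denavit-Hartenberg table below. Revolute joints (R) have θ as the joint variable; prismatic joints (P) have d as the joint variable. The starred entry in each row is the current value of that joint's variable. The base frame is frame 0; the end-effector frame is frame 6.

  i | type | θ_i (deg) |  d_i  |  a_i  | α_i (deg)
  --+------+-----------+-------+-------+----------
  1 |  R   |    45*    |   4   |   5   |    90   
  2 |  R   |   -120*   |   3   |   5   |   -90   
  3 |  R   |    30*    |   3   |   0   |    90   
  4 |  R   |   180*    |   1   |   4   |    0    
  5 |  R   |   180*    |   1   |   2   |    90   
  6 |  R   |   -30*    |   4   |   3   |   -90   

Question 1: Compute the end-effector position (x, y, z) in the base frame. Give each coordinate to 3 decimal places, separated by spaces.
after link 1: o_1 = (3.5355, 3.5355, 4.0000)
after link 2: o_2 = (3.8891, -0.3536, -0.3301)
after link 3: o_3 = (5.7262, 1.4836, -1.8301)
after link 4: o_4 = (8.8008, 0.5049, 0.7369)
after link 5: o_5 = (7.9169, -0.1895, -1.1962)
after link 6: o_6 = (3.0999, -1.3322, -0.4952)

3.100 -1.332 -0.495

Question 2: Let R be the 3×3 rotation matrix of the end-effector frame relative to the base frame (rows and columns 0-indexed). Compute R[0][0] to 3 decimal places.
End-effector x-axis (col 0 of R) = (-0.7891,0.4356,-0.4330)
R[0][0] = -0.7891

-0.789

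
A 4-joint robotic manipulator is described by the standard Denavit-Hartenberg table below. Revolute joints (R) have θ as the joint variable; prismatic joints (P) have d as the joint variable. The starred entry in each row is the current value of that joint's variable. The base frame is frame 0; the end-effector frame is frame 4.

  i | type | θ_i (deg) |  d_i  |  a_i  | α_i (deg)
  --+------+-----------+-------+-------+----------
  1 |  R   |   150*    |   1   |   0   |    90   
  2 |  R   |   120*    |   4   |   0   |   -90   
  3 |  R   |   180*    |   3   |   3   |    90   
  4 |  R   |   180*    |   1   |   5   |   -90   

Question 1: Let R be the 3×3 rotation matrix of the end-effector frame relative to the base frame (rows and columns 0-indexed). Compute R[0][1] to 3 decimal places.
End-effector y-axis (col 1 of R) = (0.5000,0.8660,0.0000)
R[0][1] = 0.5000

0.500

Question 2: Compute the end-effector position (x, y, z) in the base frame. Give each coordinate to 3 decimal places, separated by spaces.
after link 1: o_1 = (0.0000, 0.0000, 1.0000)
after link 2: o_2 = (2.0000, 3.4641, 1.0000)
after link 3: o_3 = (2.9510, 2.9151, -3.0981)
after link 4: o_4 = (4.6160, 0.7990, 1.2321)

4.616 0.799 1.232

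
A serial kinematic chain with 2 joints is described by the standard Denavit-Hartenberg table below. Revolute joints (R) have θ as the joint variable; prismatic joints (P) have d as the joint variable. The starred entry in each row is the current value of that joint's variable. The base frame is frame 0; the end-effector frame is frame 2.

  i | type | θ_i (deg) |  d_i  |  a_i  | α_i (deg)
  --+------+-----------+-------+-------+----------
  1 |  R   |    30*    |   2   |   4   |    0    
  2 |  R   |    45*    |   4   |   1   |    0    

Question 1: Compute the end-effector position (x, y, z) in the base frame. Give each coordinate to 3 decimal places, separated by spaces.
after link 1: o_1 = (3.4641, 2.0000, 2.0000)
after link 2: o_2 = (3.7229, 2.9659, 6.0000)

3.723 2.966 6.000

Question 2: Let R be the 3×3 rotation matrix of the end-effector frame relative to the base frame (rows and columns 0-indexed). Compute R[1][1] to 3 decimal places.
End-effector y-axis (col 1 of R) = (-0.9659,0.2588,0.0000)
R[1][1] = 0.2588

0.259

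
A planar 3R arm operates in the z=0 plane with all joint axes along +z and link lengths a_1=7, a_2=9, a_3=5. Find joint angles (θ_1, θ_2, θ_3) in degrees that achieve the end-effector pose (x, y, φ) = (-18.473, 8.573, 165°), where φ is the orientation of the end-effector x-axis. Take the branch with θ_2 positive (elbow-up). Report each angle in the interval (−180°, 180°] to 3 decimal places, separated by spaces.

wrist centre = target − a_3·(cos φ, sin φ) = (-13.6434, 7.2789)
cos θ_2 = (239.1240−7²−9²)/(2·7·9) = 0.8661; θ_2 = 29.9956° (elbow-up)
β = atan2(7.2789,-13.6434) = 151.9195°; ψ = atan2(4.4994,14.7946) = 16.9158°
θ_1 = β − ψ = 135.0037°
θ_3 = φ − θ_1 − θ_2 = 0.0007° (wrapped to (-180°,180°])

135.004 29.996 0.001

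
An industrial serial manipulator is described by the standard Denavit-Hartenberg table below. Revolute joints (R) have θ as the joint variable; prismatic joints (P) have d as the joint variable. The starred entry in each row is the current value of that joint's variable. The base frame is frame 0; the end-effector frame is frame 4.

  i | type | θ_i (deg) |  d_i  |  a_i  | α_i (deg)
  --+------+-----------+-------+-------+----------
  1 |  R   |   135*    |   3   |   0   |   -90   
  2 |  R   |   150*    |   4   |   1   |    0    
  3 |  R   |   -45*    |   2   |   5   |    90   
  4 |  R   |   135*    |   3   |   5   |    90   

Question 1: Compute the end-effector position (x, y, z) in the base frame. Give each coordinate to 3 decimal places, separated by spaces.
-7.911 -5.574 0.309

after link 1: o_1 = (0.0000, 0.0000, 3.0000)
after link 2: o_2 = (-2.2161, -3.4408, 2.5000)
after link 3: o_3 = (-2.7152, -5.7701, -2.3296)
after link 4: o_4 = (-7.9113, -5.5740, 0.3090)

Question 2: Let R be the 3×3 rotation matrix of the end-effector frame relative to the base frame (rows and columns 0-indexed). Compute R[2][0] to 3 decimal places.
End-effector x-axis (col 0 of R) = (-0.6294,-0.3706,0.6830)
R[2][0] = 0.6830

0.683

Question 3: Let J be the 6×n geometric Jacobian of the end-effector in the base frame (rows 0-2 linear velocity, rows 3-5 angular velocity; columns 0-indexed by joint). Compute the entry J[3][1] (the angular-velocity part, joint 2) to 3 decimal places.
axis z_1 = (-0.7071,-0.7071,0.0000); lever o_n−o_1 = (-7.9113,-5.5740,-2.6910)
cross product → J_v[:, 1] = (1.9028,-1.9028,-1.6527)
J_ω[:, 1] = z_1
entry J[3][1] = -0.7071

-0.707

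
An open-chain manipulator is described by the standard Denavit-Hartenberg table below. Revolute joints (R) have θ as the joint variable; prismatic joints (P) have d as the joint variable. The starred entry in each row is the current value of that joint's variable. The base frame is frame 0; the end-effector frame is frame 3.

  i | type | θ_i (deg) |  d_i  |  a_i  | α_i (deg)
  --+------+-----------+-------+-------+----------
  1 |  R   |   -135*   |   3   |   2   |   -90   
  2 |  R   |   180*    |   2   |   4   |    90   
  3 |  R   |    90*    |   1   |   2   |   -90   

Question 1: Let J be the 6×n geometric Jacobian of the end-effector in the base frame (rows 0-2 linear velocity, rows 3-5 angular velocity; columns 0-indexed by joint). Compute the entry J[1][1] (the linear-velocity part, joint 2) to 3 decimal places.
0.707

axis z_1 = (0.7071,-0.7071,0.0000); lever o_n−o_1 = (5.6569,0.0000,-1.0000)
cross product → J_v[:, 1] = (0.7071,0.7071,4.0000)
J_ω[:, 1] = z_1
entry J[1][1] = 0.7071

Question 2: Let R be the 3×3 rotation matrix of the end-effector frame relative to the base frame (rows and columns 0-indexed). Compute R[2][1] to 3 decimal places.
1.000

End-effector y-axis (col 1 of R) = (-0.0000,0.0000,1.0000)
R[2][1] = 1.0000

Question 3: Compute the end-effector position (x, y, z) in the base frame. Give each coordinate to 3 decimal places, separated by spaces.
4.243 -1.414 2.000

after link 1: o_1 = (-1.4142, -1.4142, 3.0000)
after link 2: o_2 = (2.8284, 0.0000, 3.0000)
after link 3: o_3 = (4.2426, -1.4142, 2.0000)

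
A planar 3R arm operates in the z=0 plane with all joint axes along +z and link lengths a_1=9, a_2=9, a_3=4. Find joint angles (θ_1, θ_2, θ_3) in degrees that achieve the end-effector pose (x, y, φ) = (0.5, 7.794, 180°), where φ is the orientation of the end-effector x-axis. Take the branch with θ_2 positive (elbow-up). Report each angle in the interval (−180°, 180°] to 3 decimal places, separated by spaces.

wrist centre = target − a_3·(cos φ, sin φ) = (4.5000, 7.7940)
cos θ_2 = (80.9964−9²−9²)/(2·9·9) = -0.5000; θ_2 = 120.0015° (elbow-up)
β = atan2(7.7940,4.5000) = 59.9993°; ψ = atan2(7.7941,4.4998) = 60.0007°
θ_1 = β − ψ = -0.0015°
θ_3 = φ − θ_1 − θ_2 = 60.0000° (wrapped to (-180°,180°])

-0.001 120.001 60.000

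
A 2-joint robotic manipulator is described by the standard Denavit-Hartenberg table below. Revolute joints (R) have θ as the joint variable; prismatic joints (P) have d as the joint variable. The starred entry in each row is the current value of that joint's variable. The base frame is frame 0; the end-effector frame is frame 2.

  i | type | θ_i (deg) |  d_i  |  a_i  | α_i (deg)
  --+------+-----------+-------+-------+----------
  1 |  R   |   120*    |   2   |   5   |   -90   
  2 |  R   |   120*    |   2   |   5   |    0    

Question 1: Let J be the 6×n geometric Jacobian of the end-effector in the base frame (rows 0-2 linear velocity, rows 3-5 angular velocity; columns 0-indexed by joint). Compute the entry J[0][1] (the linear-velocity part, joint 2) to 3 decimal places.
2.165

axis z_1 = (-0.8660,-0.5000,0.0000); lever o_n−o_1 = (-0.4821,-3.1651,-4.3301)
cross product → J_v[:, 1] = (2.1651,-3.7500,2.5000)
J_ω[:, 1] = z_1
entry J[0][1] = 2.1651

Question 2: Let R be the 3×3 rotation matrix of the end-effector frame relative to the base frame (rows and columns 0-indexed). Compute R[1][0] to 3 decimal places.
End-effector x-axis (col 0 of R) = (0.2500,-0.4330,-0.8660)
R[1][0] = -0.4330

-0.433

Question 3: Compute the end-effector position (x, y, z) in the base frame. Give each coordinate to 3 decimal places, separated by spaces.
-2.982 1.165 -2.330

after link 1: o_1 = (-2.5000, 4.3301, 2.0000)
after link 2: o_2 = (-2.9821, 1.1651, -2.3301)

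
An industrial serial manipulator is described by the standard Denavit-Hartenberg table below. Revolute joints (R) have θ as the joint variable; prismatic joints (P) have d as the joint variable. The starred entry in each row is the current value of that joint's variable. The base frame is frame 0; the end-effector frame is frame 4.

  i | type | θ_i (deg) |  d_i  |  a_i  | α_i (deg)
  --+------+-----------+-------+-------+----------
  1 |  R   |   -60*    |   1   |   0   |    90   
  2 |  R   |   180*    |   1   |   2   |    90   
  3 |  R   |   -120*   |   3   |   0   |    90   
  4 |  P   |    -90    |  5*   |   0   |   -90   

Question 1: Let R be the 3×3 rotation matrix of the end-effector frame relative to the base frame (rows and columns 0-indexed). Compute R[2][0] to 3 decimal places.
-1.000

End-effector x-axis (col 0 of R) = (0.0000,0.0000,-1.0000)
R[2][0] = -1.0000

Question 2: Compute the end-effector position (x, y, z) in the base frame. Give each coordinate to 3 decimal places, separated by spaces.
after link 1: o_1 = (0.0000, 0.0000, 1.0000)
after link 2: o_2 = (-1.8660, 1.2321, 1.0000)
after link 3: o_3 = (-1.8660, 1.2321, 4.0000)
after link 4: o_4 = (-1.8660, -3.7679, 4.0000)

-1.866 -3.768 4.000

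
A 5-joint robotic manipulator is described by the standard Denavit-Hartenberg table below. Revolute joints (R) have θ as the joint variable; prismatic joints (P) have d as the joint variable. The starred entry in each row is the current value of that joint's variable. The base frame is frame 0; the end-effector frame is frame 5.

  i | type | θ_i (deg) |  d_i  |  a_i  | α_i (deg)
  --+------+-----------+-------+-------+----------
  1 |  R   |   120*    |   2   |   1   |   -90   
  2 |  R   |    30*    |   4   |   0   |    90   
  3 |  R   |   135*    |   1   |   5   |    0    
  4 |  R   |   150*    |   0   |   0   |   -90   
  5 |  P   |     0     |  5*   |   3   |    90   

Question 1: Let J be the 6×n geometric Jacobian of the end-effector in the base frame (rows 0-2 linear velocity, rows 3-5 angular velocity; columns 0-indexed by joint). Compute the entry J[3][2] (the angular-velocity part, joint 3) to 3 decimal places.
axis z_2 = (-0.2500,0.4330,0.8660); lever o_n−o_2 = (-2.8196,1.0200,-0.1693)
cross product → J_v[:, 2] = (-0.9566,-2.4842,0.9659)
J_ω[:, 2] = z_2
entry J[3][2] = -0.2500

-0.250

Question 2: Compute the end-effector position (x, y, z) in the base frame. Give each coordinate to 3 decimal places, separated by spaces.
after link 1: o_1 = (-0.5000, 0.8660, 2.0000)
after link 2: o_2 = (-3.9641, -1.1340, 2.0000)
after link 3: o_3 = (-5.7450, -5.1204, 4.6338)
after link 4: o_4 = (-5.7450, -5.1204, 4.6338)
after link 5: o_5 = (-6.7837, -0.1140, 1.8307)

-6.784 -0.114 1.831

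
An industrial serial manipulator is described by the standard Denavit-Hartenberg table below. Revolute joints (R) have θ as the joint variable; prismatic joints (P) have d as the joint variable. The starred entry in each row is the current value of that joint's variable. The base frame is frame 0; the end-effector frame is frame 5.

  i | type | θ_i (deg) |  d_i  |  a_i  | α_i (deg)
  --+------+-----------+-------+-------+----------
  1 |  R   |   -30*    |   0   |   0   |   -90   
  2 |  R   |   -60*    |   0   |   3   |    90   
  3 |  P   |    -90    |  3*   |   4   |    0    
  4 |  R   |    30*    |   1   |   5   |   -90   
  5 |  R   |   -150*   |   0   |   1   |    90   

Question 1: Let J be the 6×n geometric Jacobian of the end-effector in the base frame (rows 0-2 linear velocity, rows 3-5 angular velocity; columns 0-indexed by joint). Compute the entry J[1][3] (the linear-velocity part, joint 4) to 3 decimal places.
axis z_3 = (-0.7500,0.4330,0.5000); lever o_n−o_3 = (-2.0200,-2.9677,2.5401)
cross product → J_v[:, 3] = (2.5837,0.8950,3.1005)
J_ω[:, 3] = z_3
entry J[1][3] = 0.8950

0.895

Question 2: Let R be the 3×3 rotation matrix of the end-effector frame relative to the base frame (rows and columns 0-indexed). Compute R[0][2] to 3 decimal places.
End-effector z-axis (col 2 of R) = (0.7578,0.0625,-0.6495)
R[0][2] = 0.7578

0.758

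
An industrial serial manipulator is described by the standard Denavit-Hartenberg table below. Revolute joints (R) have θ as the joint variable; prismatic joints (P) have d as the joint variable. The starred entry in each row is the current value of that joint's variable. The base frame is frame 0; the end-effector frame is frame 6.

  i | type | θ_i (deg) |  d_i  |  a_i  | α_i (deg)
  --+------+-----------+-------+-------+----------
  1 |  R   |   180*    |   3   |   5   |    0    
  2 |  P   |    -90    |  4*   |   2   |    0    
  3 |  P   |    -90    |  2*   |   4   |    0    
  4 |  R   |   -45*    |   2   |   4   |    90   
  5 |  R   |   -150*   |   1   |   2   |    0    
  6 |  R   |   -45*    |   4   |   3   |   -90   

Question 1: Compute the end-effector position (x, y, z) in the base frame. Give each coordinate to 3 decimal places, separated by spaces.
after link 1: o_1 = (-5.0000, 0.0000, 3.0000)
after link 2: o_2 = (-5.0000, 2.0000, 7.0000)
after link 3: o_3 = (-1.0000, 2.0000, 9.0000)
after link 4: o_4 = (1.8284, -0.8284, 11.0000)
after link 5: o_5 = (-0.1034, -0.3108, 10.0000)
after link 6: o_6 = (-4.9809, -1.0902, 10.7765)

-4.981 -1.090 10.776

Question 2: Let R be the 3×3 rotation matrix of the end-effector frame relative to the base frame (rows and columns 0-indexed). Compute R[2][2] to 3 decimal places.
End-effector z-axis (col 2 of R) = (-0.1830,0.1830,-0.9659)
R[2][2] = -0.9659

-0.966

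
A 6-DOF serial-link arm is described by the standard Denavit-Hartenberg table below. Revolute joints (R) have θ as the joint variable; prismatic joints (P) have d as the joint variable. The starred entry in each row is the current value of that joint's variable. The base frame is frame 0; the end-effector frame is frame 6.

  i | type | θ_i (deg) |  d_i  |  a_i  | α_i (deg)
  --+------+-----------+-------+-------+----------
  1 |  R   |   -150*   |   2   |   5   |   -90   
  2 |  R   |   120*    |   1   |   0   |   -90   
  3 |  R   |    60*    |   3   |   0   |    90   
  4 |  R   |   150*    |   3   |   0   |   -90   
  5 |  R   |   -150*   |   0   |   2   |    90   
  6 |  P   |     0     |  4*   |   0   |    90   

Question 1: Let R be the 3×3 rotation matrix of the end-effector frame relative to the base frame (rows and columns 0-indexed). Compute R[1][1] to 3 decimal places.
0.458

End-effector y-axis (col 1 of R) = (-0.8225,0.4581,0.3370)
R[1][1] = 0.4581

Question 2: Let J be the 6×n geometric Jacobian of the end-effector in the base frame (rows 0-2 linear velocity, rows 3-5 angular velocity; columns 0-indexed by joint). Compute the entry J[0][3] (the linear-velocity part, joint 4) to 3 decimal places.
2.020

axis z_3 = (0.6250,-0.2165,-0.7500); lever o_n−o_3 = (-1.7643,1.9040,-2.7345)
cross product → J_v[:, 3] = (2.0200,3.0323,0.8080)
J_ω[:, 3] = z_3
entry J[0][3] = 2.0200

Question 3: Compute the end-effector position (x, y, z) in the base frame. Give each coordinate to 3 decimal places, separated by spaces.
-3.344 -0.163 0.766

after link 1: o_1 = (-4.3301, -2.5000, 2.0000)
after link 2: o_2 = (-3.8301, -3.3660, 2.0000)
after link 3: o_3 = (-1.5801, -2.0670, 3.5000)
after link 4: o_4 = (0.2949, -2.7165, 1.2500)
after link 5: o_5 = (-0.0544, -1.9955, -0.5825)
after link 6: o_6 = (-3.3445, -0.1630, 0.7655)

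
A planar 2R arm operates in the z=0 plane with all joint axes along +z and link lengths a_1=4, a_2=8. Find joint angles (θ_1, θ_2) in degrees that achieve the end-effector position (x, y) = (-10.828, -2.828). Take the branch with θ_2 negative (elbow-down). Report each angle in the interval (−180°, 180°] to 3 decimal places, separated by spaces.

cos θ_2 = (125.2432−4²−8²)/(2·4·8) = 0.7069; θ_2 = -45.0148° (elbow-down)
β = atan2(-2.8280,-10.8280) = -165.3628°; ψ = atan2(-5.6583,9.6554) = -30.3714°
θ_1 = β − ψ = -134.9913°

-134.991 -45.015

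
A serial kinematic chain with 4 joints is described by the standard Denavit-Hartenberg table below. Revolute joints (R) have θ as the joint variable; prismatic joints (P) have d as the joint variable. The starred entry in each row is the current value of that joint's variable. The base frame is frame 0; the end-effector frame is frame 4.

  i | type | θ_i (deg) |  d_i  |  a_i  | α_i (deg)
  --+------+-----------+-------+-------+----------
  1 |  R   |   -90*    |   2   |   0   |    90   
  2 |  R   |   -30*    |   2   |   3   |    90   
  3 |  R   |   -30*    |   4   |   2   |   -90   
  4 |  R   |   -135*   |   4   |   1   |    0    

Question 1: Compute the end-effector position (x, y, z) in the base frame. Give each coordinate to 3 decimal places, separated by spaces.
-4.818 -2.946 -5.136

after link 1: o_1 = (0.0000, 0.0000, 2.0000)
after link 2: o_2 = (-2.0000, -2.5981, 0.5000)
after link 3: o_3 = (-1.0000, -2.0981, -3.8301)
after link 4: o_4 = (-4.8177, -2.9462, -5.1363)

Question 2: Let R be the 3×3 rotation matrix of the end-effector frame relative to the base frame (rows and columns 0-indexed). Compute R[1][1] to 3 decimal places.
-0.177

End-effector y-axis (col 1 of R) = (0.3536,-0.1768,-0.9186)
R[1][1] = -0.1768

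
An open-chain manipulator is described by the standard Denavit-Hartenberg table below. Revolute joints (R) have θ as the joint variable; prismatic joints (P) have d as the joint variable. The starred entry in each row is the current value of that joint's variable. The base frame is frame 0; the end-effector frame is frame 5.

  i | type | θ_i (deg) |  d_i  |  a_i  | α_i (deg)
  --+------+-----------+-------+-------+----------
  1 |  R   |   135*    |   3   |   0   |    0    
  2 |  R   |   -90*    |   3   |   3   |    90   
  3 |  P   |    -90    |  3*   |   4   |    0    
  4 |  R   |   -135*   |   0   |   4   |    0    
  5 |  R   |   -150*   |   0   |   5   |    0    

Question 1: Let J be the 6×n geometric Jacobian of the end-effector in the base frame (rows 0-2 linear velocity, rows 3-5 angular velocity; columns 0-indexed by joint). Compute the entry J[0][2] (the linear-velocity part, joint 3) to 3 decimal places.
prismatic axis z_2 = (0.7071,-0.7071,0.0000)
J_v[:, 2] = z_2; J_ω[:, 2] = (0,0,0)
entry J[0][2] = 0.7071

0.707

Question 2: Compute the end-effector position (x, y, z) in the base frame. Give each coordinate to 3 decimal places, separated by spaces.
5.658 1.415 3.534

after link 1: o_1 = (0.0000, 0.0000, 3.0000)
after link 2: o_2 = (2.1213, 2.1213, 6.0000)
after link 3: o_3 = (4.2426, -0.0000, 2.0000)
after link 4: o_4 = (2.2426, -2.0000, 4.8284)
after link 5: o_5 = (5.6577, 1.4151, 3.5343)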